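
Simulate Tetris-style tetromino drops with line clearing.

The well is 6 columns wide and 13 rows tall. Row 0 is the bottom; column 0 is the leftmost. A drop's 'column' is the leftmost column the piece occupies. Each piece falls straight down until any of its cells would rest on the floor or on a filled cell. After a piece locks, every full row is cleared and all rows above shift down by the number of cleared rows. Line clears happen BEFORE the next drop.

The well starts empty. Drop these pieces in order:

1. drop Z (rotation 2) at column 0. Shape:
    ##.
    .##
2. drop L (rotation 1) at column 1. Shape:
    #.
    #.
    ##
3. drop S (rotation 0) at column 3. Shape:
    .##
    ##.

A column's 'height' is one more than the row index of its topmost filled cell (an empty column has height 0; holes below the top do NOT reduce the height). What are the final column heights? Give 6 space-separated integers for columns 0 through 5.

Drop 1: Z rot2 at col 0 lands with bottom-row=0; cleared 0 line(s) (total 0); column heights now [2 2 1 0 0 0], max=2
Drop 2: L rot1 at col 1 lands with bottom-row=2; cleared 0 line(s) (total 0); column heights now [2 5 3 0 0 0], max=5
Drop 3: S rot0 at col 3 lands with bottom-row=0; cleared 0 line(s) (total 0); column heights now [2 5 3 1 2 2], max=5

Answer: 2 5 3 1 2 2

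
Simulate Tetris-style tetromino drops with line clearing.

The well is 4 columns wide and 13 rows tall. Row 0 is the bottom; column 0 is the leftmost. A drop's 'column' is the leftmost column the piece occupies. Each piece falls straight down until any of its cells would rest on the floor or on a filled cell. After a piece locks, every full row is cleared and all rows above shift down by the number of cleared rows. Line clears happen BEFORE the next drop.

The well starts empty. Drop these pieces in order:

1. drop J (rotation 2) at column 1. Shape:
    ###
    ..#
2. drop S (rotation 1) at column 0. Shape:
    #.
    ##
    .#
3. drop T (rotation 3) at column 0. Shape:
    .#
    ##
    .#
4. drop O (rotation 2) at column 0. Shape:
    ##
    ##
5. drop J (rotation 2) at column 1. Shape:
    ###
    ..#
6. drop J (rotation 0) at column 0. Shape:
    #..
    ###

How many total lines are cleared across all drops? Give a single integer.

Drop 1: J rot2 at col 1 lands with bottom-row=0; cleared 0 line(s) (total 0); column heights now [0 2 2 2], max=2
Drop 2: S rot1 at col 0 lands with bottom-row=2; cleared 0 line(s) (total 0); column heights now [5 4 2 2], max=5
Drop 3: T rot3 at col 0 lands with bottom-row=4; cleared 0 line(s) (total 0); column heights now [6 7 2 2], max=7
Drop 4: O rot2 at col 0 lands with bottom-row=7; cleared 0 line(s) (total 0); column heights now [9 9 2 2], max=9
Drop 5: J rot2 at col 1 lands with bottom-row=8; cleared 0 line(s) (total 0); column heights now [9 10 10 10], max=10
Drop 6: J rot0 at col 0 lands with bottom-row=10; cleared 0 line(s) (total 0); column heights now [12 11 11 10], max=12

Answer: 0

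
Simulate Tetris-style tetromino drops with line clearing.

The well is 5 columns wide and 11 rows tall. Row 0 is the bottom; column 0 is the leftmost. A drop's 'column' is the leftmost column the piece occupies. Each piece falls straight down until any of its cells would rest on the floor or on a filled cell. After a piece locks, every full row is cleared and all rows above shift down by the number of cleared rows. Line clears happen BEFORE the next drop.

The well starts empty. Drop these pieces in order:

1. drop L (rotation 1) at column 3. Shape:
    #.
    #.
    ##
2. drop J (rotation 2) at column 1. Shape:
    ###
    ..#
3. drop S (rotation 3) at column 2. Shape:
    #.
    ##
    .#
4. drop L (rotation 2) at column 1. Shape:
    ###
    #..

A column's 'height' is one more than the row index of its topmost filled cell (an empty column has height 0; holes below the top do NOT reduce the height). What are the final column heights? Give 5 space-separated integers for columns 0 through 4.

Drop 1: L rot1 at col 3 lands with bottom-row=0; cleared 0 line(s) (total 0); column heights now [0 0 0 3 1], max=3
Drop 2: J rot2 at col 1 lands with bottom-row=3; cleared 0 line(s) (total 0); column heights now [0 5 5 5 1], max=5
Drop 3: S rot3 at col 2 lands with bottom-row=5; cleared 0 line(s) (total 0); column heights now [0 5 8 7 1], max=8
Drop 4: L rot2 at col 1 lands with bottom-row=7; cleared 0 line(s) (total 0); column heights now [0 9 9 9 1], max=9

Answer: 0 9 9 9 1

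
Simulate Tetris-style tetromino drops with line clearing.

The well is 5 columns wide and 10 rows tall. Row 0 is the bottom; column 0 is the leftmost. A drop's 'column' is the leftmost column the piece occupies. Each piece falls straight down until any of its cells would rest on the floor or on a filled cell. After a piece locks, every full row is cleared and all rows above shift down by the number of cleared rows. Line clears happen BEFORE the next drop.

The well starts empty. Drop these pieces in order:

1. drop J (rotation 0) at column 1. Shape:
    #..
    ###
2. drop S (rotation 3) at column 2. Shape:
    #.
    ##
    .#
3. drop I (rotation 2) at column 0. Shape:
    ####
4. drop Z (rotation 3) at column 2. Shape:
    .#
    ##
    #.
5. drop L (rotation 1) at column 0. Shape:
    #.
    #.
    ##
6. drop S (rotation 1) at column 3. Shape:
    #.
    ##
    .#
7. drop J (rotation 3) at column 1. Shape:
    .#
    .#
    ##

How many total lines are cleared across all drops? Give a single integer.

Answer: 1

Derivation:
Drop 1: J rot0 at col 1 lands with bottom-row=0; cleared 0 line(s) (total 0); column heights now [0 2 1 1 0], max=2
Drop 2: S rot3 at col 2 lands with bottom-row=1; cleared 0 line(s) (total 0); column heights now [0 2 4 3 0], max=4
Drop 3: I rot2 at col 0 lands with bottom-row=4; cleared 0 line(s) (total 0); column heights now [5 5 5 5 0], max=5
Drop 4: Z rot3 at col 2 lands with bottom-row=5; cleared 0 line(s) (total 0); column heights now [5 5 7 8 0], max=8
Drop 5: L rot1 at col 0 lands with bottom-row=5; cleared 0 line(s) (total 0); column heights now [8 6 7 8 0], max=8
Drop 6: S rot1 at col 3 lands with bottom-row=7; cleared 0 line(s) (total 0); column heights now [8 6 7 10 9], max=10
Drop 7: J rot3 at col 1 lands with bottom-row=7; cleared 1 line(s) (total 1); column heights now [7 6 9 9 8], max=9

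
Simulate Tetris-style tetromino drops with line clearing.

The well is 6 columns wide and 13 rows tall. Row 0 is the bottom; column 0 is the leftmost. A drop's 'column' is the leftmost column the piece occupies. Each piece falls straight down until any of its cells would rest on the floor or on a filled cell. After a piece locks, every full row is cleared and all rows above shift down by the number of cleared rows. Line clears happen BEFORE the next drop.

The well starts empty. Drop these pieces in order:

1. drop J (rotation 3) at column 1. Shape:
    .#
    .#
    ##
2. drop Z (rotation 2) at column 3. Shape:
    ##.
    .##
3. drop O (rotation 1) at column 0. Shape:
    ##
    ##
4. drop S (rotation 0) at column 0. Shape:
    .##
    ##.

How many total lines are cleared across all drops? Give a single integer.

Drop 1: J rot3 at col 1 lands with bottom-row=0; cleared 0 line(s) (total 0); column heights now [0 1 3 0 0 0], max=3
Drop 2: Z rot2 at col 3 lands with bottom-row=0; cleared 0 line(s) (total 0); column heights now [0 1 3 2 2 1], max=3
Drop 3: O rot1 at col 0 lands with bottom-row=1; cleared 0 line(s) (total 0); column heights now [3 3 3 2 2 1], max=3
Drop 4: S rot0 at col 0 lands with bottom-row=3; cleared 0 line(s) (total 0); column heights now [4 5 5 2 2 1], max=5

Answer: 0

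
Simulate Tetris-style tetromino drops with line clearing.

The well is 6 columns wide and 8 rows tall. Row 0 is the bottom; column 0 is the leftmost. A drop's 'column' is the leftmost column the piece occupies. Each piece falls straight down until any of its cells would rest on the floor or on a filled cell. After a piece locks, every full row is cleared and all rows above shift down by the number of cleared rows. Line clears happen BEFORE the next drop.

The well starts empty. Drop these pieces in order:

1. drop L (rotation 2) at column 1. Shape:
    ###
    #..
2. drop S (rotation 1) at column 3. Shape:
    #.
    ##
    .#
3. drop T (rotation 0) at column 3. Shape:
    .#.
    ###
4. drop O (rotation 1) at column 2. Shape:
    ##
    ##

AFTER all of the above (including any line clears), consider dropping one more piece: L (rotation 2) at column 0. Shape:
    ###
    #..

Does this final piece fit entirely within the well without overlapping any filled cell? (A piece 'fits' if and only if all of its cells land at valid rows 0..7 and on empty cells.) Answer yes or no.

Answer: yes

Derivation:
Drop 1: L rot2 at col 1 lands with bottom-row=0; cleared 0 line(s) (total 0); column heights now [0 2 2 2 0 0], max=2
Drop 2: S rot1 at col 3 lands with bottom-row=1; cleared 0 line(s) (total 0); column heights now [0 2 2 4 3 0], max=4
Drop 3: T rot0 at col 3 lands with bottom-row=4; cleared 0 line(s) (total 0); column heights now [0 2 2 5 6 5], max=6
Drop 4: O rot1 at col 2 lands with bottom-row=5; cleared 0 line(s) (total 0); column heights now [0 2 7 7 6 5], max=7
Test piece L rot2 at col 0 (width 3): heights before test = [0 2 7 7 6 5]; fits = True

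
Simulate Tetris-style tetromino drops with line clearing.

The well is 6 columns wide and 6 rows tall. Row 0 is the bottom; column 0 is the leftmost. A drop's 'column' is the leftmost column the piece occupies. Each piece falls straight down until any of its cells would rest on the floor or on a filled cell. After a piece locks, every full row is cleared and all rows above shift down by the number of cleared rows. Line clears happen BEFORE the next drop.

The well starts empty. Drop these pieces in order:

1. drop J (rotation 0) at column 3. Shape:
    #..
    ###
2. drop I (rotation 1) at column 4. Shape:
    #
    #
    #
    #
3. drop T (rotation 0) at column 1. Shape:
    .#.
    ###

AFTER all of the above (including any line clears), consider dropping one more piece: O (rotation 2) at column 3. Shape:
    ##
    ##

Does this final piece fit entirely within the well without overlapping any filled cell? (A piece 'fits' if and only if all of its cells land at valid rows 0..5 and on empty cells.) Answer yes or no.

Drop 1: J rot0 at col 3 lands with bottom-row=0; cleared 0 line(s) (total 0); column heights now [0 0 0 2 1 1], max=2
Drop 2: I rot1 at col 4 lands with bottom-row=1; cleared 0 line(s) (total 0); column heights now [0 0 0 2 5 1], max=5
Drop 3: T rot0 at col 1 lands with bottom-row=2; cleared 0 line(s) (total 0); column heights now [0 3 4 3 5 1], max=5
Test piece O rot2 at col 3 (width 2): heights before test = [0 3 4 3 5 1]; fits = False

Answer: no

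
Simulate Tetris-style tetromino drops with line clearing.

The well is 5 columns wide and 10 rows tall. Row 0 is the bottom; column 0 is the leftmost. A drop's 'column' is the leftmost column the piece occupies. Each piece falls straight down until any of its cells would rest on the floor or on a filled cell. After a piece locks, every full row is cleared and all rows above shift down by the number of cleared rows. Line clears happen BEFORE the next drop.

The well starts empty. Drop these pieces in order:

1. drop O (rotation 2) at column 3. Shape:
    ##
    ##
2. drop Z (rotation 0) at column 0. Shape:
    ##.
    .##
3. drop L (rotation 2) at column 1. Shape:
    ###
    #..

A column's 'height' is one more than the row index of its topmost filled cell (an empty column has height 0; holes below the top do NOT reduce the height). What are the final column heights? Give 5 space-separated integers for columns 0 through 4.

Drop 1: O rot2 at col 3 lands with bottom-row=0; cleared 0 line(s) (total 0); column heights now [0 0 0 2 2], max=2
Drop 2: Z rot0 at col 0 lands with bottom-row=0; cleared 0 line(s) (total 0); column heights now [2 2 1 2 2], max=2
Drop 3: L rot2 at col 1 lands with bottom-row=2; cleared 0 line(s) (total 0); column heights now [2 4 4 4 2], max=4

Answer: 2 4 4 4 2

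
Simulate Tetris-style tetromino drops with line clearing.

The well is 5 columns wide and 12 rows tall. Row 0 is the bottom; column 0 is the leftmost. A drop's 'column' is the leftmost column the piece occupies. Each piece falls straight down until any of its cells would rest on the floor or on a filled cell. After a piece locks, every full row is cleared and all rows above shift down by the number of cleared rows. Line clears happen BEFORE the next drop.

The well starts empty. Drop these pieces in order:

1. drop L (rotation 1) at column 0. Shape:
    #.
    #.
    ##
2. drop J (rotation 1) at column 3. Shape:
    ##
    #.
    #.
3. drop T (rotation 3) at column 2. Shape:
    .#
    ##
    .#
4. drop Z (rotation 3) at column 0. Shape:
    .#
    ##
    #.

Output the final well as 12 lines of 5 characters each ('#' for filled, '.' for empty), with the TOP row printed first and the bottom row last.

Answer: .....
.....
.....
.....
.....
.....
.#.#.
####.
#..#.
#..##
#..#.
##.#.

Derivation:
Drop 1: L rot1 at col 0 lands with bottom-row=0; cleared 0 line(s) (total 0); column heights now [3 1 0 0 0], max=3
Drop 2: J rot1 at col 3 lands with bottom-row=0; cleared 0 line(s) (total 0); column heights now [3 1 0 3 3], max=3
Drop 3: T rot3 at col 2 lands with bottom-row=3; cleared 0 line(s) (total 0); column heights now [3 1 5 6 3], max=6
Drop 4: Z rot3 at col 0 lands with bottom-row=3; cleared 0 line(s) (total 0); column heights now [5 6 5 6 3], max=6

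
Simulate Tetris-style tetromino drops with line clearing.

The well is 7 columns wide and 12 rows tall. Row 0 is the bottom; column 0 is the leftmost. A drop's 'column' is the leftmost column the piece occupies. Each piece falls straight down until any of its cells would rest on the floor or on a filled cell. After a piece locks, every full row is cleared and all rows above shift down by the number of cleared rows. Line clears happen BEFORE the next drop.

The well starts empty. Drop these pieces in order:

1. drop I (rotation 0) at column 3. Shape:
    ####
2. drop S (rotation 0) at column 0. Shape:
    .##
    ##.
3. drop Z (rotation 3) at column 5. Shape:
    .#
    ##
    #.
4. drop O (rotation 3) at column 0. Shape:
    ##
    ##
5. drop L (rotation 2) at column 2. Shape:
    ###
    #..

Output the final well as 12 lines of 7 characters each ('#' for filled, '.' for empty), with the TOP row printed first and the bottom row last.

Answer: .......
.......
.......
.......
.......
.......
.......
.......
#####.#
###..##
.##..#.
##.####

Derivation:
Drop 1: I rot0 at col 3 lands with bottom-row=0; cleared 0 line(s) (total 0); column heights now [0 0 0 1 1 1 1], max=1
Drop 2: S rot0 at col 0 lands with bottom-row=0; cleared 0 line(s) (total 0); column heights now [1 2 2 1 1 1 1], max=2
Drop 3: Z rot3 at col 5 lands with bottom-row=1; cleared 0 line(s) (total 0); column heights now [1 2 2 1 1 3 4], max=4
Drop 4: O rot3 at col 0 lands with bottom-row=2; cleared 0 line(s) (total 0); column heights now [4 4 2 1 1 3 4], max=4
Drop 5: L rot2 at col 2 lands with bottom-row=2; cleared 0 line(s) (total 0); column heights now [4 4 4 4 4 3 4], max=4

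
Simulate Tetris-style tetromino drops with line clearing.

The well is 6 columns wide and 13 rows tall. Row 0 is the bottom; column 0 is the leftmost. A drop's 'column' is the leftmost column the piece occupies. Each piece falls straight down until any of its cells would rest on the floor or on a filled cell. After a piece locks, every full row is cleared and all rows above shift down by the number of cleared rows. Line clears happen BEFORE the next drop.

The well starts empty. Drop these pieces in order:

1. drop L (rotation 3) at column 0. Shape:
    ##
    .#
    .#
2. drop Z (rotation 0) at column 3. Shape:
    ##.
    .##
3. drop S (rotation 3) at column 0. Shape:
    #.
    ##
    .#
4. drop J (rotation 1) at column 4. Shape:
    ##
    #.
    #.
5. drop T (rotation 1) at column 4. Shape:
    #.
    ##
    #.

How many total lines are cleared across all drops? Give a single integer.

Answer: 0

Derivation:
Drop 1: L rot3 at col 0 lands with bottom-row=0; cleared 0 line(s) (total 0); column heights now [3 3 0 0 0 0], max=3
Drop 2: Z rot0 at col 3 lands with bottom-row=0; cleared 0 line(s) (total 0); column heights now [3 3 0 2 2 1], max=3
Drop 3: S rot3 at col 0 lands with bottom-row=3; cleared 0 line(s) (total 0); column heights now [6 5 0 2 2 1], max=6
Drop 4: J rot1 at col 4 lands with bottom-row=2; cleared 0 line(s) (total 0); column heights now [6 5 0 2 5 5], max=6
Drop 5: T rot1 at col 4 lands with bottom-row=5; cleared 0 line(s) (total 0); column heights now [6 5 0 2 8 7], max=8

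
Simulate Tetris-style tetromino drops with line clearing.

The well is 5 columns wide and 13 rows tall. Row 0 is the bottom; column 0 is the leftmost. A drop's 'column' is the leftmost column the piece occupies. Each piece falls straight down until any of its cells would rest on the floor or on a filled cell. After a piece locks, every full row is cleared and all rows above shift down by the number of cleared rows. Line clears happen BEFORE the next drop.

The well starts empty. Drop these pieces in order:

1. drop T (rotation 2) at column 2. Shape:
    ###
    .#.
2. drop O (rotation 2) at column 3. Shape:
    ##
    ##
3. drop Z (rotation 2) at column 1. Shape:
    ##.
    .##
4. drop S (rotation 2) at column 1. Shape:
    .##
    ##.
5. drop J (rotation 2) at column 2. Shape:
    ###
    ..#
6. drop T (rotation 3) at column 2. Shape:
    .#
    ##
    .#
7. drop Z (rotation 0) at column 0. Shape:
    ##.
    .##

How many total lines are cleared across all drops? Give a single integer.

Drop 1: T rot2 at col 2 lands with bottom-row=0; cleared 0 line(s) (total 0); column heights now [0 0 2 2 2], max=2
Drop 2: O rot2 at col 3 lands with bottom-row=2; cleared 0 line(s) (total 0); column heights now [0 0 2 4 4], max=4
Drop 3: Z rot2 at col 1 lands with bottom-row=4; cleared 0 line(s) (total 0); column heights now [0 6 6 5 4], max=6
Drop 4: S rot2 at col 1 lands with bottom-row=6; cleared 0 line(s) (total 0); column heights now [0 7 8 8 4], max=8
Drop 5: J rot2 at col 2 lands with bottom-row=7; cleared 0 line(s) (total 0); column heights now [0 7 9 9 9], max=9
Drop 6: T rot3 at col 2 lands with bottom-row=9; cleared 0 line(s) (total 0); column heights now [0 7 11 12 9], max=12
Drop 7: Z rot0 at col 0 lands with bottom-row=11; cleared 0 line(s) (total 0); column heights now [13 13 12 12 9], max=13

Answer: 0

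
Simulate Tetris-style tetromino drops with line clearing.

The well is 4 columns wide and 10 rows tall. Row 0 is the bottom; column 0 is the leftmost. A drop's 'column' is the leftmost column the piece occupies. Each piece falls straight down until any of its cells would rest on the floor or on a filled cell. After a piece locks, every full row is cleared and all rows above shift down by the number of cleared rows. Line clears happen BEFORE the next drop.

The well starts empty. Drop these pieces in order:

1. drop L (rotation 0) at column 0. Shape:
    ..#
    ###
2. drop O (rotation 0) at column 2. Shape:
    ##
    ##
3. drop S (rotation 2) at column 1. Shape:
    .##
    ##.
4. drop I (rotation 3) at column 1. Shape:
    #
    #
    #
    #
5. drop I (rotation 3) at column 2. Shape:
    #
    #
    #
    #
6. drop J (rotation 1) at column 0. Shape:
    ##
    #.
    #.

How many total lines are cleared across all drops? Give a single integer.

Drop 1: L rot0 at col 0 lands with bottom-row=0; cleared 0 line(s) (total 0); column heights now [1 1 2 0], max=2
Drop 2: O rot0 at col 2 lands with bottom-row=2; cleared 0 line(s) (total 0); column heights now [1 1 4 4], max=4
Drop 3: S rot2 at col 1 lands with bottom-row=4; cleared 0 line(s) (total 0); column heights now [1 5 6 6], max=6
Drop 4: I rot3 at col 1 lands with bottom-row=5; cleared 0 line(s) (total 0); column heights now [1 9 6 6], max=9
Drop 5: I rot3 at col 2 lands with bottom-row=6; cleared 0 line(s) (total 0); column heights now [1 9 10 6], max=10
Drop 6: J rot1 at col 0 lands with bottom-row=7; cleared 0 line(s) (total 0); column heights now [10 10 10 6], max=10

Answer: 0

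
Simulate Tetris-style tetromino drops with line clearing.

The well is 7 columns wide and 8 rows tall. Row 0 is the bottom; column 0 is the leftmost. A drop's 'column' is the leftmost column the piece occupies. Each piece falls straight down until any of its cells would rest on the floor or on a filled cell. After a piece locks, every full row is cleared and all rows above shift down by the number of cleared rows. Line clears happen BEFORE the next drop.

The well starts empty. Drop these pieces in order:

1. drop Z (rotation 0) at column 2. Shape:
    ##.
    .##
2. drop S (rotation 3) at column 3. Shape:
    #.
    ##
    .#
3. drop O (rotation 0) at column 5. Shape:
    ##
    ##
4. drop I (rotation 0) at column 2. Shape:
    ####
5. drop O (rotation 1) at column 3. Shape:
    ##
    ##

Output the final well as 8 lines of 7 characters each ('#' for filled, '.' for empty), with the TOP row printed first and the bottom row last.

Answer: .......
...##..
...##..
..####.
...#...
...##..
..#####
...####

Derivation:
Drop 1: Z rot0 at col 2 lands with bottom-row=0; cleared 0 line(s) (total 0); column heights now [0 0 2 2 1 0 0], max=2
Drop 2: S rot3 at col 3 lands with bottom-row=1; cleared 0 line(s) (total 0); column heights now [0 0 2 4 3 0 0], max=4
Drop 3: O rot0 at col 5 lands with bottom-row=0; cleared 0 line(s) (total 0); column heights now [0 0 2 4 3 2 2], max=4
Drop 4: I rot0 at col 2 lands with bottom-row=4; cleared 0 line(s) (total 0); column heights now [0 0 5 5 5 5 2], max=5
Drop 5: O rot1 at col 3 lands with bottom-row=5; cleared 0 line(s) (total 0); column heights now [0 0 5 7 7 5 2], max=7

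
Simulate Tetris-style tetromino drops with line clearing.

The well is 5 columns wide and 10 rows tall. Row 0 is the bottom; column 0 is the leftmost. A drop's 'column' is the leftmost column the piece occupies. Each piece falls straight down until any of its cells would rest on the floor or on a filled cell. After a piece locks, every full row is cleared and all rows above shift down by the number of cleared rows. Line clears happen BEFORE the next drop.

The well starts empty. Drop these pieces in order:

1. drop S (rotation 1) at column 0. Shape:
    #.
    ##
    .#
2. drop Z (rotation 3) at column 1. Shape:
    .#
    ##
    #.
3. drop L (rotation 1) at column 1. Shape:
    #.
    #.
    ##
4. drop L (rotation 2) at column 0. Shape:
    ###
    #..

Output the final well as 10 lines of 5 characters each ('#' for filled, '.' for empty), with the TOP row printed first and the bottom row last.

Drop 1: S rot1 at col 0 lands with bottom-row=0; cleared 0 line(s) (total 0); column heights now [3 2 0 0 0], max=3
Drop 2: Z rot3 at col 1 lands with bottom-row=2; cleared 0 line(s) (total 0); column heights now [3 4 5 0 0], max=5
Drop 3: L rot1 at col 1 lands with bottom-row=5; cleared 0 line(s) (total 0); column heights now [3 8 6 0 0], max=8
Drop 4: L rot2 at col 0 lands with bottom-row=7; cleared 0 line(s) (total 0); column heights now [9 9 9 0 0], max=9

Answer: .....
###..
##...
.#...
.##..
..#..
.##..
##...
##...
.#...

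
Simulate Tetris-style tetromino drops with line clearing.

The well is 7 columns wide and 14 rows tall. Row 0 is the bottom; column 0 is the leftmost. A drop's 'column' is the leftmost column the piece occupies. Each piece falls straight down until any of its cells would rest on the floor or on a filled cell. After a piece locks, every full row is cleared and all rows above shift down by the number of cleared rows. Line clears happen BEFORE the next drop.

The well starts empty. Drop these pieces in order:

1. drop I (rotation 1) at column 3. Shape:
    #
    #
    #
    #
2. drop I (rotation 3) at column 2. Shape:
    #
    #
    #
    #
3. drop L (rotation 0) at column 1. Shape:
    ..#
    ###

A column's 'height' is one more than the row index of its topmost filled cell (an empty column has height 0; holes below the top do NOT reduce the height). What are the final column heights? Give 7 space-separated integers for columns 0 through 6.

Answer: 0 5 5 6 0 0 0

Derivation:
Drop 1: I rot1 at col 3 lands with bottom-row=0; cleared 0 line(s) (total 0); column heights now [0 0 0 4 0 0 0], max=4
Drop 2: I rot3 at col 2 lands with bottom-row=0; cleared 0 line(s) (total 0); column heights now [0 0 4 4 0 0 0], max=4
Drop 3: L rot0 at col 1 lands with bottom-row=4; cleared 0 line(s) (total 0); column heights now [0 5 5 6 0 0 0], max=6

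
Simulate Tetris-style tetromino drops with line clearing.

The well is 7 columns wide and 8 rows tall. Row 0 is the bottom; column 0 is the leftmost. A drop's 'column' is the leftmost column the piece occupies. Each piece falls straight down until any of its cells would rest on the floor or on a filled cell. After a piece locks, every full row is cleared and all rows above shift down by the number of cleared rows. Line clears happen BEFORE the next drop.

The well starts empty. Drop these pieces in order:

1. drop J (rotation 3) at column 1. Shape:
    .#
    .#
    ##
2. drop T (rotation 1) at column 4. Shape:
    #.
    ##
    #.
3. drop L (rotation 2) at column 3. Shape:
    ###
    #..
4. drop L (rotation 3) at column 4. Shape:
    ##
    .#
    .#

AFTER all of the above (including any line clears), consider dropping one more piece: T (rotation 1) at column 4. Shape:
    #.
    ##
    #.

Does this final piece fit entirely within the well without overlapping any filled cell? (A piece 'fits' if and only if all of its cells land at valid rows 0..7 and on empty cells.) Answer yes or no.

Answer: no

Derivation:
Drop 1: J rot3 at col 1 lands with bottom-row=0; cleared 0 line(s) (total 0); column heights now [0 1 3 0 0 0 0], max=3
Drop 2: T rot1 at col 4 lands with bottom-row=0; cleared 0 line(s) (total 0); column heights now [0 1 3 0 3 2 0], max=3
Drop 3: L rot2 at col 3 lands with bottom-row=2; cleared 0 line(s) (total 0); column heights now [0 1 3 4 4 4 0], max=4
Drop 4: L rot3 at col 4 lands with bottom-row=4; cleared 0 line(s) (total 0); column heights now [0 1 3 4 7 7 0], max=7
Test piece T rot1 at col 4 (width 2): heights before test = [0 1 3 4 7 7 0]; fits = False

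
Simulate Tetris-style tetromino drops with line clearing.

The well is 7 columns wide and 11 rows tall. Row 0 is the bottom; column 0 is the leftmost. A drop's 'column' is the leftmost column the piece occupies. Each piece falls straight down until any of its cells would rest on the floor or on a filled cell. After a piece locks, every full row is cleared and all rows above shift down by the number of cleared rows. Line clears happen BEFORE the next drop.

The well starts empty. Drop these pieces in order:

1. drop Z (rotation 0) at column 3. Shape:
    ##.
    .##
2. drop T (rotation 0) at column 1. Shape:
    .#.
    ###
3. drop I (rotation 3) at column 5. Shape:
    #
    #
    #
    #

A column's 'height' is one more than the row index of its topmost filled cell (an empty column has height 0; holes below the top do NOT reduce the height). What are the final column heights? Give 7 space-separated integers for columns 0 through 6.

Drop 1: Z rot0 at col 3 lands with bottom-row=0; cleared 0 line(s) (total 0); column heights now [0 0 0 2 2 1 0], max=2
Drop 2: T rot0 at col 1 lands with bottom-row=2; cleared 0 line(s) (total 0); column heights now [0 3 4 3 2 1 0], max=4
Drop 3: I rot3 at col 5 lands with bottom-row=1; cleared 0 line(s) (total 0); column heights now [0 3 4 3 2 5 0], max=5

Answer: 0 3 4 3 2 5 0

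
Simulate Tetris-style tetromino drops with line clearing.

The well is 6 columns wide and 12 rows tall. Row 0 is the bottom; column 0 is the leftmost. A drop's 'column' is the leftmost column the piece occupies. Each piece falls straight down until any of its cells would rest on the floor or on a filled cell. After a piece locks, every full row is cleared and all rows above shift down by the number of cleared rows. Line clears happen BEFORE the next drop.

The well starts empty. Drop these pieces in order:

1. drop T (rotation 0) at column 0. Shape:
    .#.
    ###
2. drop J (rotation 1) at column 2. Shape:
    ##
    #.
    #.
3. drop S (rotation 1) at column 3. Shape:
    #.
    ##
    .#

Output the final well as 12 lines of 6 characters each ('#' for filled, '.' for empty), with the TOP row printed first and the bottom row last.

Answer: ......
......
......
......
......
......
...#..
...##.
..###.
..#...
.##...
###...

Derivation:
Drop 1: T rot0 at col 0 lands with bottom-row=0; cleared 0 line(s) (total 0); column heights now [1 2 1 0 0 0], max=2
Drop 2: J rot1 at col 2 lands with bottom-row=1; cleared 0 line(s) (total 0); column heights now [1 2 4 4 0 0], max=4
Drop 3: S rot1 at col 3 lands with bottom-row=3; cleared 0 line(s) (total 0); column heights now [1 2 4 6 5 0], max=6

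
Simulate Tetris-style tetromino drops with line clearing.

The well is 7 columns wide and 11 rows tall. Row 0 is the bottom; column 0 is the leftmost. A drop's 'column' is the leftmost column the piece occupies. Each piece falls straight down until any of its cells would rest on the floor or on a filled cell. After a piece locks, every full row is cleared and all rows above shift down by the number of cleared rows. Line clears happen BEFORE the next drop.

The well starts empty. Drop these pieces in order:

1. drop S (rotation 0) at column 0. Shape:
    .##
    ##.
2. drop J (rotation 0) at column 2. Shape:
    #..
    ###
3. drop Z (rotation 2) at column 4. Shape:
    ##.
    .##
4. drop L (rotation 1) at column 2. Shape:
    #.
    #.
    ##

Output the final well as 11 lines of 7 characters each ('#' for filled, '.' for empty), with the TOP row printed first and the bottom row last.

Drop 1: S rot0 at col 0 lands with bottom-row=0; cleared 0 line(s) (total 0); column heights now [1 2 2 0 0 0 0], max=2
Drop 2: J rot0 at col 2 lands with bottom-row=2; cleared 0 line(s) (total 0); column heights now [1 2 4 3 3 0 0], max=4
Drop 3: Z rot2 at col 4 lands with bottom-row=2; cleared 0 line(s) (total 0); column heights now [1 2 4 3 4 4 3], max=4
Drop 4: L rot1 at col 2 lands with bottom-row=4; cleared 0 line(s) (total 0); column heights now [1 2 7 5 4 4 3], max=7

Answer: .......
.......
.......
.......
..#....
..#....
..##...
..#.##.
..#####
.##....
##.....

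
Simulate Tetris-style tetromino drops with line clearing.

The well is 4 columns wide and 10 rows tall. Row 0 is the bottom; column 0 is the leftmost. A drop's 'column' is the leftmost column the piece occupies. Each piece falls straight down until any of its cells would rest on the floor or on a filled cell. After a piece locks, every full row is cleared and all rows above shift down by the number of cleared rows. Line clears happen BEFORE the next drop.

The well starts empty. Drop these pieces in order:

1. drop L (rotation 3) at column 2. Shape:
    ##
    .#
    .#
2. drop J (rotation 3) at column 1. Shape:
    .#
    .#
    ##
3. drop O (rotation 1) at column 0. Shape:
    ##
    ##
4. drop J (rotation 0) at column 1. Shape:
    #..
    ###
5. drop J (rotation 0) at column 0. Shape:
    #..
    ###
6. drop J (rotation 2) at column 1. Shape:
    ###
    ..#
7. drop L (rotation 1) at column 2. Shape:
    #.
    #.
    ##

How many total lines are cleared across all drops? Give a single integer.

Answer: 2

Derivation:
Drop 1: L rot3 at col 2 lands with bottom-row=0; cleared 0 line(s) (total 0); column heights now [0 0 3 3], max=3
Drop 2: J rot3 at col 1 lands with bottom-row=3; cleared 0 line(s) (total 0); column heights now [0 4 6 3], max=6
Drop 3: O rot1 at col 0 lands with bottom-row=4; cleared 0 line(s) (total 0); column heights now [6 6 6 3], max=6
Drop 4: J rot0 at col 1 lands with bottom-row=6; cleared 0 line(s) (total 0); column heights now [6 8 7 7], max=8
Drop 5: J rot0 at col 0 lands with bottom-row=8; cleared 0 line(s) (total 0); column heights now [10 9 9 7], max=10
Drop 6: J rot2 at col 1 lands with bottom-row=8; cleared 2 line(s) (total 2); column heights now [6 8 7 7], max=8
Drop 7: L rot1 at col 2 lands with bottom-row=7; cleared 0 line(s) (total 2); column heights now [6 8 10 8], max=10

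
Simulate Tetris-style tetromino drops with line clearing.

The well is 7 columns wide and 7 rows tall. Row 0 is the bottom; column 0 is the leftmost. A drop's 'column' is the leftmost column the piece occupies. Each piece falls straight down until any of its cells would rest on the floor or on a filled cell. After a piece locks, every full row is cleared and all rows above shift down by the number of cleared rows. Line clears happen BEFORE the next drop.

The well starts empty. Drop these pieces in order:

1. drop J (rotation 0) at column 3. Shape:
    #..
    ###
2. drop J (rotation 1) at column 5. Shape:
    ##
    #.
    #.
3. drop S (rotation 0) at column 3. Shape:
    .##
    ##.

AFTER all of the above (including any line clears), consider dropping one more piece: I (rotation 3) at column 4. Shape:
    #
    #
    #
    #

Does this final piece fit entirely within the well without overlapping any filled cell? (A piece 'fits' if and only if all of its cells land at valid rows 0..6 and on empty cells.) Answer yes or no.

Drop 1: J rot0 at col 3 lands with bottom-row=0; cleared 0 line(s) (total 0); column heights now [0 0 0 2 1 1 0], max=2
Drop 2: J rot1 at col 5 lands with bottom-row=1; cleared 0 line(s) (total 0); column heights now [0 0 0 2 1 4 4], max=4
Drop 3: S rot0 at col 3 lands with bottom-row=3; cleared 0 line(s) (total 0); column heights now [0 0 0 4 5 5 4], max=5
Test piece I rot3 at col 4 (width 1): heights before test = [0 0 0 4 5 5 4]; fits = False

Answer: no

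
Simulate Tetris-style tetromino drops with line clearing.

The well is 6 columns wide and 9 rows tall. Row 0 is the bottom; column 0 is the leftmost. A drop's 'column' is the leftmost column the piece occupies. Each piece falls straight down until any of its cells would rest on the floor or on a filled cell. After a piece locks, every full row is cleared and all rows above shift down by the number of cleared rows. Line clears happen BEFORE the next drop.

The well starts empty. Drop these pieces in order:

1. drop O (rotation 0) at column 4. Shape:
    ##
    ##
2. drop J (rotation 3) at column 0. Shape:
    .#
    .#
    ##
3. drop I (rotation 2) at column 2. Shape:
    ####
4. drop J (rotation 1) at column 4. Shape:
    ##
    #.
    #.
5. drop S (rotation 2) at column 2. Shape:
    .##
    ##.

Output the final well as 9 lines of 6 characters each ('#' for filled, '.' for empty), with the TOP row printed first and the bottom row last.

Drop 1: O rot0 at col 4 lands with bottom-row=0; cleared 0 line(s) (total 0); column heights now [0 0 0 0 2 2], max=2
Drop 2: J rot3 at col 0 lands with bottom-row=0; cleared 0 line(s) (total 0); column heights now [1 3 0 0 2 2], max=3
Drop 3: I rot2 at col 2 lands with bottom-row=2; cleared 0 line(s) (total 0); column heights now [1 3 3 3 3 3], max=3
Drop 4: J rot1 at col 4 lands with bottom-row=3; cleared 0 line(s) (total 0); column heights now [1 3 3 3 6 6], max=6
Drop 5: S rot2 at col 2 lands with bottom-row=5; cleared 0 line(s) (total 0); column heights now [1 3 6 7 7 6], max=7

Answer: ......
......
...##.
..####
....#.
....#.
.#####
.#..##
##..##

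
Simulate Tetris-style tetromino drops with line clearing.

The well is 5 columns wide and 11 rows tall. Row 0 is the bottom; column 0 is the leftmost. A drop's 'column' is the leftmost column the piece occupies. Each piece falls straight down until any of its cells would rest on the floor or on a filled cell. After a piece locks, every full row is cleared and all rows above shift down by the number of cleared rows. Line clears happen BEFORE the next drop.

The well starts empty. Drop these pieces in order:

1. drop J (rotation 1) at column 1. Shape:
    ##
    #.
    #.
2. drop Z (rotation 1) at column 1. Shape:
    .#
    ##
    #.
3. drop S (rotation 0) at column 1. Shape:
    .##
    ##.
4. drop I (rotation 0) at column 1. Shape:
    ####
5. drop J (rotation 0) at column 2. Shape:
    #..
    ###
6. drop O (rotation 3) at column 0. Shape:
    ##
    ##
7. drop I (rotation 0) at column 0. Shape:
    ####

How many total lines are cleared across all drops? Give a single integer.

Answer: 1

Derivation:
Drop 1: J rot1 at col 1 lands with bottom-row=0; cleared 0 line(s) (total 0); column heights now [0 3 3 0 0], max=3
Drop 2: Z rot1 at col 1 lands with bottom-row=3; cleared 0 line(s) (total 0); column heights now [0 5 6 0 0], max=6
Drop 3: S rot0 at col 1 lands with bottom-row=6; cleared 0 line(s) (total 0); column heights now [0 7 8 8 0], max=8
Drop 4: I rot0 at col 1 lands with bottom-row=8; cleared 0 line(s) (total 0); column heights now [0 9 9 9 9], max=9
Drop 5: J rot0 at col 2 lands with bottom-row=9; cleared 0 line(s) (total 0); column heights now [0 9 11 10 10], max=11
Drop 6: O rot3 at col 0 lands with bottom-row=9; cleared 1 line(s) (total 1); column heights now [10 10 10 9 9], max=10
Drop 7: I rot0 at col 0 lands with bottom-row=10; cleared 0 line(s) (total 1); column heights now [11 11 11 11 9], max=11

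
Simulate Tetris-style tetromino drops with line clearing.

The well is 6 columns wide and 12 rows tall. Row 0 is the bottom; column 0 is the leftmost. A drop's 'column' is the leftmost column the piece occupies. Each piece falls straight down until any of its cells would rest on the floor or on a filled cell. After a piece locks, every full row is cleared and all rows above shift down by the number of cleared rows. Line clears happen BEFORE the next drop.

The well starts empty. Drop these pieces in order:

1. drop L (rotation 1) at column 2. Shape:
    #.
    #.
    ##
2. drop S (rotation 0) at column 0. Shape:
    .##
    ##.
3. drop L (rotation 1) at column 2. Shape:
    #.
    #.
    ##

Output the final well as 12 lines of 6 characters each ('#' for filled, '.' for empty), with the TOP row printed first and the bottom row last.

Drop 1: L rot1 at col 2 lands with bottom-row=0; cleared 0 line(s) (total 0); column heights now [0 0 3 1 0 0], max=3
Drop 2: S rot0 at col 0 lands with bottom-row=2; cleared 0 line(s) (total 0); column heights now [3 4 4 1 0 0], max=4
Drop 3: L rot1 at col 2 lands with bottom-row=4; cleared 0 line(s) (total 0); column heights now [3 4 7 5 0 0], max=7

Answer: ......
......
......
......
......
..#...
..#...
..##..
.##...
###...
..#...
..##..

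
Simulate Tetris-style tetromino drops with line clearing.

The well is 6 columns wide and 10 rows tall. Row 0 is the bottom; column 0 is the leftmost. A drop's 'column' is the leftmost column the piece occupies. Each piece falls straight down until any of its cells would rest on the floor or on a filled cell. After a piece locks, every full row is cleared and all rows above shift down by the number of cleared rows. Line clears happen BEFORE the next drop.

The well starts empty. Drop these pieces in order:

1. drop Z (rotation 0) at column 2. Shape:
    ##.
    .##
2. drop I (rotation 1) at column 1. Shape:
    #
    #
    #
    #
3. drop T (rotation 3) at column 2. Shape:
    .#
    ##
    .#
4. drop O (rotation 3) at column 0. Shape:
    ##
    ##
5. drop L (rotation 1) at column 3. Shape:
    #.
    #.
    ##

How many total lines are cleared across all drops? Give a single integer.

Answer: 0

Derivation:
Drop 1: Z rot0 at col 2 lands with bottom-row=0; cleared 0 line(s) (total 0); column heights now [0 0 2 2 1 0], max=2
Drop 2: I rot1 at col 1 lands with bottom-row=0; cleared 0 line(s) (total 0); column heights now [0 4 2 2 1 0], max=4
Drop 3: T rot3 at col 2 lands with bottom-row=2; cleared 0 line(s) (total 0); column heights now [0 4 4 5 1 0], max=5
Drop 4: O rot3 at col 0 lands with bottom-row=4; cleared 0 line(s) (total 0); column heights now [6 6 4 5 1 0], max=6
Drop 5: L rot1 at col 3 lands with bottom-row=5; cleared 0 line(s) (total 0); column heights now [6 6 4 8 6 0], max=8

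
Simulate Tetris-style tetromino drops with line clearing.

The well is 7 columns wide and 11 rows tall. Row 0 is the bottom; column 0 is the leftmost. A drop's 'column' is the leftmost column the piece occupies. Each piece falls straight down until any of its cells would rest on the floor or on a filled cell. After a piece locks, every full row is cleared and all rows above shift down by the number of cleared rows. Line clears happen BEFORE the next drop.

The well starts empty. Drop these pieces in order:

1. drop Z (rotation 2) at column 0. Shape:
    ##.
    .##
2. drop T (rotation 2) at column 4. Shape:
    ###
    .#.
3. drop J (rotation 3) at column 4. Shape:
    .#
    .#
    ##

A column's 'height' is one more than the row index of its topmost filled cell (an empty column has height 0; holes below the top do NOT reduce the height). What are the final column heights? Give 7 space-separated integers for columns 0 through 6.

Drop 1: Z rot2 at col 0 lands with bottom-row=0; cleared 0 line(s) (total 0); column heights now [2 2 1 0 0 0 0], max=2
Drop 2: T rot2 at col 4 lands with bottom-row=0; cleared 0 line(s) (total 0); column heights now [2 2 1 0 2 2 2], max=2
Drop 3: J rot3 at col 4 lands with bottom-row=2; cleared 0 line(s) (total 0); column heights now [2 2 1 0 3 5 2], max=5

Answer: 2 2 1 0 3 5 2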